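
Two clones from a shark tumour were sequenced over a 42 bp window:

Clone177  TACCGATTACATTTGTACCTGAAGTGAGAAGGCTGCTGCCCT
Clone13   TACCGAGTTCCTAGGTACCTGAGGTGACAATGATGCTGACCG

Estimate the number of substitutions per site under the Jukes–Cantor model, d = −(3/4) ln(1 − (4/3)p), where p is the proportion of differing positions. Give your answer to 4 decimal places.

The sequences differ at positions 7 (T/G), 9 (A/T), 11 (A/C), 13 (T/A), 14 (T/G), 23 (A/G), 28 (G/C), 31 (G/T), 33 (C/A), 39 (C/A), 42 (T/G).
p = 11/42 = 0.261905.
d = −0.75 · ln(1 − (4/3)·0.261905) = −0.75 · ln(0.650793) = −0.75 · (-0.429564) = 0.3222.

0.3222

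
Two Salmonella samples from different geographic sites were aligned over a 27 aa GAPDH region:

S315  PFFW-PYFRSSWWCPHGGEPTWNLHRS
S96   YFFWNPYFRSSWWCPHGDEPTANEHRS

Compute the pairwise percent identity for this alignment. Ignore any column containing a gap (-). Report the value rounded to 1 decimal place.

84.6%

Excluding the 1 gap column leaves 26 comparable sites.
The sequences differ at positions 1 (P/Y), 18 (G/D), 22 (W/A), 24 (L/E).
22 of the 26 comparable sites match, so the percent identity is 22/26 × 100 = 84.6%.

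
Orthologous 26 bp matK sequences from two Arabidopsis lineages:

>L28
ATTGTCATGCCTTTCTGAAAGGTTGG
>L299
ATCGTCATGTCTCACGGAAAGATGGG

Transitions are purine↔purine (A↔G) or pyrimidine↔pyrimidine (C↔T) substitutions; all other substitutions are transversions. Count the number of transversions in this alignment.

3

Differing sites — 3:T/C (Ti); 10:C/T (Ti); 13:T/C (Ti); 14:T/A (Tv); 16:T/G (Tv); 22:G/A (Ti); 24:T/G (Tv).
Of the 7 differences, 4 transitions and 3 transversions, so the answer is 3.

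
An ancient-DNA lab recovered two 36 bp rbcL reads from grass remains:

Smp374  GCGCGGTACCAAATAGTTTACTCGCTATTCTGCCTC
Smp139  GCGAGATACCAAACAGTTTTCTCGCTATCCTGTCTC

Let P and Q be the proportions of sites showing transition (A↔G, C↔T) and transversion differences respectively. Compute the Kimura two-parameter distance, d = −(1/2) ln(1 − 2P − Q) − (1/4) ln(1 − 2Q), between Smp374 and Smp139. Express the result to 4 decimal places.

0.1922

Mismatches occur at site 4 (C/A, transversion), site 6 (G/A, transition), site 14 (T/C, transition), site 20 (A/T, transversion), site 29 (T/C, transition), site 33 (C/T, transition).
Of the 6 differences, 4 transitions and 2 transversions over 36 sites: P = 4/36 = 0.111111, Q = 2/36 = 0.055556.
d = −0.5·ln(0.722222) − 0.25·ln(0.888888) = −0.5·(-0.325423) − 0.25·(-0.117784) = 0.1922.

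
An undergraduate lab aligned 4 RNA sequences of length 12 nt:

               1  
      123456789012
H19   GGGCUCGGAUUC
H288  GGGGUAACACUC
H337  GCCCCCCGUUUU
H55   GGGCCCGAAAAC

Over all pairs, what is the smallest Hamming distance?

4

Pairwise Hamming distances:
  H19 vs H288: 5
  H19 vs H337: 6
  H19 vs H55: 4
  H288 vs H337: 10
  H288 vs H55: 7
  H337 vs H55: 8
The smallest is 4, between H19 and H55.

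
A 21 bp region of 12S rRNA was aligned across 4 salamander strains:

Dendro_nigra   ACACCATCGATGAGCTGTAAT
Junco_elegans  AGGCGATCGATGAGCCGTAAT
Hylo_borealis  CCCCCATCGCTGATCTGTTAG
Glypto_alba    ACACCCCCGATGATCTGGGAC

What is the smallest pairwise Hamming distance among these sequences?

Pairwise Hamming distances:
  Dendro_nigra vs Junco_elegans: 4
  Dendro_nigra vs Hylo_borealis: 6
  Dendro_nigra vs Glypto_alba: 6
  Junco_elegans vs Hylo_borealis: 9
  Junco_elegans vs Glypto_alba: 10
  Hylo_borealis vs Glypto_alba: 8
The smallest is 4, between Dendro_nigra and Junco_elegans.

4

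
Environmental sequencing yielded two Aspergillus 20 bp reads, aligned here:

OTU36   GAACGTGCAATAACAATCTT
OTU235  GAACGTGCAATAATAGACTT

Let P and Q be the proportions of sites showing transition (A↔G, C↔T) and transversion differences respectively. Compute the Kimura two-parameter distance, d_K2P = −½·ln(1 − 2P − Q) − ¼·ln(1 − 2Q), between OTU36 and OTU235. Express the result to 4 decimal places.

Mismatches occur at site 14 (C→T, transition), site 16 (A→G, transition), site 17 (T→A, transversion).
Of the 3 differences, 2 transitions and 1 transversion over 20 sites: P = 2/20 = 0.100000, Q = 1/20 = 0.050000.
d = −0.5·ln(0.750000) − 0.25·ln(0.900000) = −0.5·(-0.287682) − 0.25·(-0.105361) = 0.1702.

0.1702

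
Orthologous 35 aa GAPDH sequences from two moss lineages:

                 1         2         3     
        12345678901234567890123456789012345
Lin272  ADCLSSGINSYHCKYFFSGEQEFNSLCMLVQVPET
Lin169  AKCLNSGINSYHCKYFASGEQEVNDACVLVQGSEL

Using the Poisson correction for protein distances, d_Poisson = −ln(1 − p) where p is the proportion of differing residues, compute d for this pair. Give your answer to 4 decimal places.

Differing sites — 2:D/K; 5:S/N; 17:F/A; 23:F/V; 25:S/D; 26:L/A; 28:M/V; 32:V/G; 33:P/S; 35:T/L.
p = 10/35 = 0.285714.
d = −ln(1 − 0.285714) = −ln(0.714286) = 0.3365.

0.3365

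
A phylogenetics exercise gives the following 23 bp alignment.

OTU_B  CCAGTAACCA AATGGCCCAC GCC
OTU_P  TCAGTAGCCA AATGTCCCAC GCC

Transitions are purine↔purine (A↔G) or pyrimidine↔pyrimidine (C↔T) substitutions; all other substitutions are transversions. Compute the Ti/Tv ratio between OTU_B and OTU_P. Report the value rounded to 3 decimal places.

The sequences differ at positions 1 (C/T, transition), 7 (A/G, transition), 15 (G/T, transversion).
Of the 3 differences, 2 transitions and 1 transversion, so Ti/Tv = 2/1 = 2.000.

2.000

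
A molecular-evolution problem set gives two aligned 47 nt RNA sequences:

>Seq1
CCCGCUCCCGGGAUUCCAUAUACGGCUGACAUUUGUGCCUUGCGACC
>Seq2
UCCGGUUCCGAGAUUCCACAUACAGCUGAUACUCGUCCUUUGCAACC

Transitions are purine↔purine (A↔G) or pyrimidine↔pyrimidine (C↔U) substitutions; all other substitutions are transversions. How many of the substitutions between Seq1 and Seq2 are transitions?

The sequences differ at positions 1 (C/U, transition), 5 (C/G, transversion), 7 (C/U, transition), 11 (G/A, transition), 19 (U/C, transition), 24 (G/A, transition), 30 (C/U, transition), 32 (U/C, transition), 34 (U/C, transition), 37 (G/C, transversion), 39 (C/U, transition), 44 (G/A, transition).
Of the 12 differences, 10 transitions and 2 transversions, so the answer is 10.

10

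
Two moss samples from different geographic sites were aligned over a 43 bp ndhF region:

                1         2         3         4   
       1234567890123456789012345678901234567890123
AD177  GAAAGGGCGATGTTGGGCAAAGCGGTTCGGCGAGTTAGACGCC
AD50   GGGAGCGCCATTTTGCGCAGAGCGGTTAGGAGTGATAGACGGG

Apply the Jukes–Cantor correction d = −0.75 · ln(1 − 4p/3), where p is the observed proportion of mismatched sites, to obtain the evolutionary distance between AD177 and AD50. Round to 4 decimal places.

0.3870

Differing sites — 2:A/G; 3:A/G; 6:G/C; 9:G/C; 12:G/T; 16:G/C; 20:A/G; 28:C/A; 31:C/A; 33:A/T; 35:T/A; 42:C/G; 43:C/G.
p = 13/43 = 0.302326.
d = −0.75 · ln(1 − (4/3)·0.302326) = −0.75 · ln(0.596899) = −0.75 · (-0.516007) = 0.3870.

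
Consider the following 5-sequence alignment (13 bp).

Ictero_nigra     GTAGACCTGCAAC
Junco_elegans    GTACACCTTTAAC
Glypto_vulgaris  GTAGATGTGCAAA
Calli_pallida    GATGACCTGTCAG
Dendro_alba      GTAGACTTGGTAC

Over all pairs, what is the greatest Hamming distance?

Pairwise Hamming distances:
  Ictero_nigra vs Junco_elegans: 3
  Ictero_nigra vs Glypto_vulgaris: 3
  Ictero_nigra vs Calli_pallida: 5
  Ictero_nigra vs Dendro_alba: 3
  Junco_elegans vs Glypto_vulgaris: 6
  Junco_elegans vs Calli_pallida: 6
  Junco_elegans vs Dendro_alba: 5
  Glypto_vulgaris vs Calli_pallida: 7
  Glypto_vulgaris vs Dendro_alba: 5
  Calli_pallida vs Dendro_alba: 6
The largest is 7, between Glypto_vulgaris and Calli_pallida.

7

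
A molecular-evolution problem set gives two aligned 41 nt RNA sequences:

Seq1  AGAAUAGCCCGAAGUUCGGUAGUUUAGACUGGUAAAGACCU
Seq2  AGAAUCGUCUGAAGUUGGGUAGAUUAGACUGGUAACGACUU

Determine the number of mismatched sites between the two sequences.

Differing sites — 6:A/C; 8:C/U; 10:C/U; 17:C/G; 23:U/A; 36:A/C; 40:C/U.
That gives 7 mismatches out of 41 aligned sites, so the Hamming distance is 7.

7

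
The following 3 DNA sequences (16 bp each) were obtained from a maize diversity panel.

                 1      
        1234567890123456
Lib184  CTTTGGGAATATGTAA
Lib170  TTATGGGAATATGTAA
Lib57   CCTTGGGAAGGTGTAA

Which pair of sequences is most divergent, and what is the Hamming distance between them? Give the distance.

5

Pairwise Hamming distances:
  Lib184 vs Lib170: 2
  Lib184 vs Lib57: 3
  Lib170 vs Lib57: 5
The largest is 5, between Lib170 and Lib57.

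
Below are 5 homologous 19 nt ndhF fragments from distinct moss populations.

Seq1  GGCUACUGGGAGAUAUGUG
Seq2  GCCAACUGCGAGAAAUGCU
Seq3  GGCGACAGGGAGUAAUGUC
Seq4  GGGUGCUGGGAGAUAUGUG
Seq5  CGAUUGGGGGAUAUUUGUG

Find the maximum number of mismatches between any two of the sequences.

13

Pairwise Hamming distances:
  Seq1 vs Seq2: 6
  Seq1 vs Seq3: 5
  Seq1 vs Seq4: 2
  Seq1 vs Seq5: 7
  Seq2 vs Seq3: 7
  Seq2 vs Seq4: 8
  Seq2 vs Seq5: 13
  Seq3 vs Seq4: 7
  Seq3 vs Seq5: 11
  Seq4 vs Seq5: 7
The largest is 13, between Seq2 and Seq5.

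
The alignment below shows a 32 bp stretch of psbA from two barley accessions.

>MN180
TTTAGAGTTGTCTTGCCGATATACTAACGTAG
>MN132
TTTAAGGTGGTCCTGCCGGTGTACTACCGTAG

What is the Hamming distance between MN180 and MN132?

Differing sites — 5:G/A; 6:A/G; 9:T/G; 13:T/C; 19:A/G; 21:A/G; 27:A/C.
That gives 7 mismatches out of 32 aligned sites, so the Hamming distance is 7.

7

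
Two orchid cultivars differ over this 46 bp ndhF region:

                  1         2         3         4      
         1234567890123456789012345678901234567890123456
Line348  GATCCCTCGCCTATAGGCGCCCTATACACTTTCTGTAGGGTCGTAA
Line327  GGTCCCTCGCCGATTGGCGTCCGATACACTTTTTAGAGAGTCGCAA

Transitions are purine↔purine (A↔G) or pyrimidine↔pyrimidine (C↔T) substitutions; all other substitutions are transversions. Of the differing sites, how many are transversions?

The sequences differ at positions 2 (A/G, transition), 12 (T/G, transversion), 15 (A/T, transversion), 20 (C/T, transition), 23 (T/G, transversion), 33 (C/T, transition), 35 (G/A, transition), 36 (T/G, transversion), 39 (G/A, transition), 44 (T/C, transition).
Of the 10 differences, 6 transitions and 4 transversions, so the answer is 4.

4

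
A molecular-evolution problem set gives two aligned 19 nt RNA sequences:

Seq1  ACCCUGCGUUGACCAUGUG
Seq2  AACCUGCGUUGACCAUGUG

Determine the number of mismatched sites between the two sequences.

The sequences differ at position 2 (C/A).
That gives 1 mismatch out of 19 aligned sites, so the Hamming distance is 1.

1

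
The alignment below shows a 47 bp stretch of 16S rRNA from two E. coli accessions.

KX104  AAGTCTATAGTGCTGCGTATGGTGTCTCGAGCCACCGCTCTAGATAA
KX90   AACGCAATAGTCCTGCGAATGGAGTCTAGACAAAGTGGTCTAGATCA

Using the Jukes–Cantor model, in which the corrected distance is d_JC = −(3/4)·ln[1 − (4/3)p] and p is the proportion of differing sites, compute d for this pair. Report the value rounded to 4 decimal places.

0.3796

Differing sites — 3:G/C; 4:T/G; 6:T/A; 12:G/C; 18:T/A; 23:T/A; 28:C/A; 31:G/C; 32:C/A; 33:C/A; 35:C/G; 36:C/T; 38:C/G; 46:A/C.
p = 14/47 = 0.297872.
d = −0.75 · ln(1 − (4/3)·0.297872) = −0.75 · ln(0.602837) = −0.75 · (-0.506108) = 0.3796.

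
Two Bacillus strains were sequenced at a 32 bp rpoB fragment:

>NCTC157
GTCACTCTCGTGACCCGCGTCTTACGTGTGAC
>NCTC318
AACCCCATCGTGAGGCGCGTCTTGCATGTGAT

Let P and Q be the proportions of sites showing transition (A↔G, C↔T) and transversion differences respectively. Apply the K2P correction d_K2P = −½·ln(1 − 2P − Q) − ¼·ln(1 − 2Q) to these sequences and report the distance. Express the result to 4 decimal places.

0.4099

Differing sites — 1:G/A (Ti); 2:T/A (Tv); 4:A/C (Tv); 6:T/C (Ti); 7:C/A (Tv); 14:C/G (Tv); 15:C/G (Tv); 24:A/G (Ti); 26:G/A (Ti); 32:C/T (Ti).
Of the 10 differences, 5 transitions and 5 transversions over 32 sites: P = 5/32 = 0.156250, Q = 5/32 = 0.156250.
d = −0.5·ln(0.531250) − 0.25·ln(0.687500) = −0.5·(-0.632523) − 0.25·(-0.374693) = 0.4099.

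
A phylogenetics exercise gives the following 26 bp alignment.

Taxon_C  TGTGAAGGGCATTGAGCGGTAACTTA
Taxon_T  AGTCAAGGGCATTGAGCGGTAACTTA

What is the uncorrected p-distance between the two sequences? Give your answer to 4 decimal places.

0.0769

Differing sites — 1:T/A; 4:G/C.
There are 2 differences over 26 sites, so p = 2/26 = 0.0769.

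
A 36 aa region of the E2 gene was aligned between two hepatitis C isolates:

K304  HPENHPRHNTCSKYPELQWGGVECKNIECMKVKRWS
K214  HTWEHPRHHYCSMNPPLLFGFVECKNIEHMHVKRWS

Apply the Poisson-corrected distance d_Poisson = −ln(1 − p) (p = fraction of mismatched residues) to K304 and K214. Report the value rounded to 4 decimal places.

The sequences differ at positions 2 (P/T), 3 (E/W), 4 (N/E), 9 (N/H), 10 (T/Y), 13 (K/M), 14 (Y/N), 16 (E/P), 18 (Q/L), 19 (W/F), 21 (G/F), 29 (C/H), 31 (K/H).
p = 13/36 = 0.361111.
d = −ln(1 − 0.361111) = −ln(0.638889) = 0.4480.

0.4480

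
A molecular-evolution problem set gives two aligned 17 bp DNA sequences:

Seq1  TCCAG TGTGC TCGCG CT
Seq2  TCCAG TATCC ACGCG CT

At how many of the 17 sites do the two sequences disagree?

3

Mismatches occur at site 7 (G/A), site 9 (G/C), site 11 (T/A).
That gives 3 mismatches out of 17 aligned sites, so the Hamming distance is 3.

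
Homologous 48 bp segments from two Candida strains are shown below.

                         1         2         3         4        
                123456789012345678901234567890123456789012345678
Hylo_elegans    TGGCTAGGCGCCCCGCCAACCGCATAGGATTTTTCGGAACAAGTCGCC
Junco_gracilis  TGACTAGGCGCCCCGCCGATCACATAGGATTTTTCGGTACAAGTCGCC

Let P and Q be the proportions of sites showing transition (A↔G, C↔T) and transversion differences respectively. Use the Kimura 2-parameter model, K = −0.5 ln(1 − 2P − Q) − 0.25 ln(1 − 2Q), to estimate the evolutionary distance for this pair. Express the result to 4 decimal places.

Mismatches occur at site 3 (G/A, transition), site 18 (A/G, transition), site 20 (C/T, transition), site 22 (G/A, transition), site 38 (A/T, transversion).
Of the 5 differences, 4 transitions and 1 transversion over 48 sites: P = 4/48 = 0.083333, Q = 1/48 = 0.020833.
d = −0.5·ln(0.812501) − 0.25·ln(0.958334) = −0.5·(-0.207638) − 0.25·(-0.042559) = 0.1145.

0.1145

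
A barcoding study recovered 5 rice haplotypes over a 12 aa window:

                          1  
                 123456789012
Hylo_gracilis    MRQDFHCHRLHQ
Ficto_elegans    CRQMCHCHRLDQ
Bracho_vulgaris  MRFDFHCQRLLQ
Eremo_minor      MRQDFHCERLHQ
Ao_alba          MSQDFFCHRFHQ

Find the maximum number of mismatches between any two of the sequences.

Pairwise Hamming distances:
  Hylo_gracilis vs Ficto_elegans: 4
  Hylo_gracilis vs Bracho_vulgaris: 3
  Hylo_gracilis vs Eremo_minor: 1
  Hylo_gracilis vs Ao_alba: 3
  Ficto_elegans vs Bracho_vulgaris: 6
  Ficto_elegans vs Eremo_minor: 5
  Ficto_elegans vs Ao_alba: 7
  Bracho_vulgaris vs Eremo_minor: 3
  Bracho_vulgaris vs Ao_alba: 6
  Eremo_minor vs Ao_alba: 4
The largest is 7, between Ficto_elegans and Ao_alba.

7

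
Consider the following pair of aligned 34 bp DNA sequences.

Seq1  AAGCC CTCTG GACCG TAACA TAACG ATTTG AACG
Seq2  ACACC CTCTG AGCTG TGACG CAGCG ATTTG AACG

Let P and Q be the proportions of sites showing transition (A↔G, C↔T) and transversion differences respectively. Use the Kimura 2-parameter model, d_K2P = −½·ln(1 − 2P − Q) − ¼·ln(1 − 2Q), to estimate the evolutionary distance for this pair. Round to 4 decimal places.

0.3617

The sequences differ at positions 2 (A/C, transversion), 3 (G/A, transition), 11 (G/A, transition), 12 (A/G, transition), 14 (C/T, transition), 17 (A/G, transition), 20 (A/G, transition), 21 (T/C, transition), 23 (A/G, transition).
Of the 9 differences, 8 transitions and 1 transversion over 34 sites: P = 8/34 = 0.235294, Q = 1/34 = 0.029412.
d = −0.5·ln(0.500000) − 0.25·ln(0.941176) = −0.5·(-0.693147) − 0.25·(-0.060625) = 0.3617.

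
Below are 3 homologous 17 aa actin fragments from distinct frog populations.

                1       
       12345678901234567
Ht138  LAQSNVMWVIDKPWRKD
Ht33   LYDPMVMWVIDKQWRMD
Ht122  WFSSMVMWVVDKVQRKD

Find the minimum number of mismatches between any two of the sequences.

6

Pairwise Hamming distances:
  Ht138 vs Ht33: 6
  Ht138 vs Ht122: 7
  Ht33 vs Ht122: 8
The smallest is 6, between Ht138 and Ht33.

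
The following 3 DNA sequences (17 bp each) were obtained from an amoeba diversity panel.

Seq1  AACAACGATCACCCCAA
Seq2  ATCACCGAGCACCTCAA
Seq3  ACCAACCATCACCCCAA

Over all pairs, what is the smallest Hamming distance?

2

Pairwise Hamming distances:
  Seq1 vs Seq2: 4
  Seq1 vs Seq3: 2
  Seq2 vs Seq3: 5
The smallest is 2, between Seq1 and Seq3.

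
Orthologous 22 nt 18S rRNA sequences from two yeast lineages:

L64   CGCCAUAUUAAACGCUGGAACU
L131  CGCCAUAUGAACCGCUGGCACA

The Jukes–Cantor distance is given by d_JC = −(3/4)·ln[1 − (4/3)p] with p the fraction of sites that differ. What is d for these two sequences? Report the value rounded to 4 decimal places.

0.2082

Differing sites — 9:U/G; 12:A/C; 19:A/C; 22:U/A.
p = 4/22 = 0.181818.
d = −0.75 · ln(1 − (4/3)·0.181818) = −0.75 · ln(0.757576) = −0.75 · (-0.277631) = 0.2082.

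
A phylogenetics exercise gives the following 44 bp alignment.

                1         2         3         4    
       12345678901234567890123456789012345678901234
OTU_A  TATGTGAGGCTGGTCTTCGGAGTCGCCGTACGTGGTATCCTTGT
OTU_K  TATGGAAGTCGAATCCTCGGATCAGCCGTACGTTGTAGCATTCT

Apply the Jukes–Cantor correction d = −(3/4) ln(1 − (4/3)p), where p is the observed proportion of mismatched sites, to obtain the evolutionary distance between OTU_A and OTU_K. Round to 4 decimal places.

0.4141

The sequences differ at positions 5 (T/G), 6 (G/A), 9 (G/T), 11 (T/G), 12 (G/A), 13 (G/A), 16 (T/C), 22 (G/T), 23 (T/C), 24 (C/A), 34 (G/T), 38 (T/G), 40 (C/A), 43 (G/C).
p = 14/44 = 0.318182.
d = −0.75 · ln(1 − (4/3)·0.318182) = −0.75 · ln(0.575757) = −0.75 · (-0.552070) = 0.4141.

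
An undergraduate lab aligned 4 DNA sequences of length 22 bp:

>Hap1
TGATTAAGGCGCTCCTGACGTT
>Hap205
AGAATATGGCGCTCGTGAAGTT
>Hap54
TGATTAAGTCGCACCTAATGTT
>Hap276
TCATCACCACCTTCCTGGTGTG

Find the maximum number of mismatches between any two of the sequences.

13

Pairwise Hamming distances:
  Hap1 vs Hap205: 5
  Hap1 vs Hap54: 4
  Hap1 vs Hap276: 10
  Hap205 vs Hap54: 8
  Hap205 vs Hap276: 13
  Hap54 vs Hap276: 11
The largest is 13, between Hap205 and Hap276.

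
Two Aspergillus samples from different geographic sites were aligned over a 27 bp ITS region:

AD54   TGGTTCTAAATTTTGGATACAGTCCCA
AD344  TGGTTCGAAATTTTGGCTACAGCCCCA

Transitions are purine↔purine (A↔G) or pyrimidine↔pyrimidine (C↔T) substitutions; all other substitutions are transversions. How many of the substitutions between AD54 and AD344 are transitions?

The sequences differ at positions 7 (T/G, transversion), 17 (A/C, transversion), 23 (T/C, transition).
Of the 3 differences, 1 transition and 2 transversions, so the answer is 1.

1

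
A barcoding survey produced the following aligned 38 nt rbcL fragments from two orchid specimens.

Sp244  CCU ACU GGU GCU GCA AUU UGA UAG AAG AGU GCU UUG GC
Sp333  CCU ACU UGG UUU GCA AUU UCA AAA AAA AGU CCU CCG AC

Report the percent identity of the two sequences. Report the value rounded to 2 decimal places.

Mismatches occur at site 7 (G→U), site 9 (U→G), site 10 (G→U), site 11 (C→U), site 20 (G→C), site 22 (U→A), site 24 (G→A), site 27 (G→A), site 31 (G→C), site 34 (U→C), site 35 (U→C), site 37 (G→A).
26 of the 38 sites match, so the percent identity is 26/38 × 100 = 68.42%.

68.42%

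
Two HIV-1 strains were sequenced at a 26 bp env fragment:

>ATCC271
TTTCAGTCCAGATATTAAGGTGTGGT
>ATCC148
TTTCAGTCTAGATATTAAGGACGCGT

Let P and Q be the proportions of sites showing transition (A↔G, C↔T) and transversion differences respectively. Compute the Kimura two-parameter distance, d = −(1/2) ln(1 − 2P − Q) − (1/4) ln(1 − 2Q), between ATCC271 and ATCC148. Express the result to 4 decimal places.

The sequences differ at positions 9 (C/T, transition), 21 (T/A, transversion), 22 (G/C, transversion), 23 (T/G, transversion), 24 (G/C, transversion).
Of the 5 differences, 1 transition and 4 transversions over 26 sites: P = 1/26 = 0.038462, Q = 4/26 = 0.153846.
d = −0.5·ln(0.769230) − 0.25·ln(0.692308) = −0.5·(-0.262365) − 0.25·(-0.367724) = 0.2231.

0.2231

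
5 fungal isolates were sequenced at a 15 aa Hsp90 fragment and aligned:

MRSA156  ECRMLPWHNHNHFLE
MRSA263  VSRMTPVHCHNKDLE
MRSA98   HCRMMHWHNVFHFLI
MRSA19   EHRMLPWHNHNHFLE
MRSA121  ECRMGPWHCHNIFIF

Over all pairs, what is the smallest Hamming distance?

Pairwise Hamming distances:
  MRSA156 vs MRSA263: 7
  MRSA156 vs MRSA98: 6
  MRSA156 vs MRSA19: 1
  MRSA156 vs MRSA121: 5
  MRSA263 vs MRSA98: 11
  MRSA263 vs MRSA19: 7
  MRSA263 vs MRSA121: 8
  MRSA98 vs MRSA19: 7
  MRSA98 vs MRSA121: 9
  MRSA19 vs MRSA121: 6
The smallest is 1, between MRSA156 and MRSA19.

1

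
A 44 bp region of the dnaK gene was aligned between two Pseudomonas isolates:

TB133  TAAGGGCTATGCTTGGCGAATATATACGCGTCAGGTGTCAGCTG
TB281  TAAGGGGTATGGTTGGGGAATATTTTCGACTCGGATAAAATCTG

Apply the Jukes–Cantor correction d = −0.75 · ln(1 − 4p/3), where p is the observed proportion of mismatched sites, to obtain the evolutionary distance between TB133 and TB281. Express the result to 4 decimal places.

0.3756

Differing sites — 7:C/G; 12:C/G; 17:C/G; 24:A/T; 26:A/T; 29:C/A; 30:G/C; 33:A/G; 35:G/A; 37:G/A; 38:T/A; 39:C/A; 41:G/T.
p = 13/44 = 0.295455.
d = −0.75 · ln(1 − (4/3)·0.295455) = −0.75 · ln(0.606060) = −0.75 · (-0.500776) = 0.3756.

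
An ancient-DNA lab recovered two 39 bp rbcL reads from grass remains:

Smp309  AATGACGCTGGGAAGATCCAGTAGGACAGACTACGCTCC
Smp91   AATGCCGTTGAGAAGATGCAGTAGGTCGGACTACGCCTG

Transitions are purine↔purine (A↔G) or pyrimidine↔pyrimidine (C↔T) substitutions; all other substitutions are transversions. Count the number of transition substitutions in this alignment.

Differing sites — 5:A/C (Tv); 8:C/T (Ti); 11:G/A (Ti); 18:C/G (Tv); 26:A/T (Tv); 28:A/G (Ti); 37:T/C (Ti); 38:C/T (Ti); 39:C/G (Tv).
Of the 9 differences, 5 transitions and 4 transversions, so the answer is 5.

5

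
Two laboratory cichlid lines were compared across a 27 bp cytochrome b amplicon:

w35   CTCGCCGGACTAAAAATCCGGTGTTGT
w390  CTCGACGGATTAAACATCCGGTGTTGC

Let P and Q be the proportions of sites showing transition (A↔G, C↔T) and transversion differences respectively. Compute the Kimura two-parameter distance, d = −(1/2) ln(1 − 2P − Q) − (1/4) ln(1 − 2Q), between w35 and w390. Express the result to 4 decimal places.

Differing sites — 5:C/A (Tv); 10:C/T (Ti); 15:A/C (Tv); 27:T/C (Ti).
Of the 4 differences, 2 transitions and 2 transversions over 27 sites: P = 2/27 = 0.074074, Q = 2/27 = 0.074074.
d = −0.5·ln(0.777778) − 0.25·ln(0.851852) = −0.5·(-0.251314) − 0.25·(-0.160342) = 0.1657.

0.1657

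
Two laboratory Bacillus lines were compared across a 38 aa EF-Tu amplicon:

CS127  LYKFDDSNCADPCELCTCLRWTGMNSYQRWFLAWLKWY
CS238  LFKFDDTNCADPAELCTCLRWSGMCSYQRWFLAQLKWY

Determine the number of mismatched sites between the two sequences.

6

Mismatches occur at site 2 (Y/F), site 7 (S/T), site 13 (C/A), site 22 (T/S), site 25 (N/C), site 34 (W/Q).
That gives 6 mismatches out of 38 aligned sites, so the Hamming distance is 6.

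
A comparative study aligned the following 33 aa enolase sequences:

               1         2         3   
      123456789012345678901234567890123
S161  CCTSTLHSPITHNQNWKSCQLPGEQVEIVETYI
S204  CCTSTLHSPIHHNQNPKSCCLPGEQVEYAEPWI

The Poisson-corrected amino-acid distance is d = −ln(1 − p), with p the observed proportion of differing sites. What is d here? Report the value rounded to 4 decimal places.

0.2384

The sequences differ at positions 11 (T/H), 16 (W/P), 20 (Q/C), 28 (I/Y), 29 (V/A), 31 (T/P), 32 (Y/W).
p = 7/33 = 0.212121.
d = −ln(1 − 0.212121) = −ln(0.787879) = 0.2384.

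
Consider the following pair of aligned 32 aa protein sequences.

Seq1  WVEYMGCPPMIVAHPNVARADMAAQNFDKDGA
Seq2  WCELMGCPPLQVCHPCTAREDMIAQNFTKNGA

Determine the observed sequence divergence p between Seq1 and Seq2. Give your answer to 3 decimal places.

0.344

The sequences differ at positions 2 (V/C), 4 (Y/L), 10 (M/L), 11 (I/Q), 13 (A/C), 16 (N/C), 17 (V/T), 20 (A/E), 23 (A/I), 28 (D/T), 30 (D/N).
There are 11 differences over 32 sites, so p = 11/32 = 0.344.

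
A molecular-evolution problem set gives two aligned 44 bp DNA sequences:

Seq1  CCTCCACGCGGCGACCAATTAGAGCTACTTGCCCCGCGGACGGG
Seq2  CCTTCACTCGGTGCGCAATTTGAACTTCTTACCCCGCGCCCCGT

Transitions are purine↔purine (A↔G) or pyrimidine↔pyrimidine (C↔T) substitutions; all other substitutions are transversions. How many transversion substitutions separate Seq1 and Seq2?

9

Differing sites — 4:C/T (Ti); 8:G/T (Tv); 12:C/T (Ti); 14:A/C (Tv); 15:C/G (Tv); 21:A/T (Tv); 24:G/A (Ti); 27:A/T (Tv); 31:G/A (Ti); 39:G/C (Tv); 40:A/C (Tv); 42:G/C (Tv); 44:G/T (Tv).
Of the 13 differences, 4 transitions and 9 transversions, so the answer is 9.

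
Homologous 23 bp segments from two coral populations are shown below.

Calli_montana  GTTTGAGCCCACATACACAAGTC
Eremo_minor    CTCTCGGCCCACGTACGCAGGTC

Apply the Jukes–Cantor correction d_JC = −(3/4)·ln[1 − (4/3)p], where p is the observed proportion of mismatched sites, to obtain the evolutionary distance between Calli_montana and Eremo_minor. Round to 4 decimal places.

The sequences differ at positions 1 (G/C), 3 (T/C), 5 (G/C), 6 (A/G), 13 (A/G), 17 (A/G), 20 (A/G).
p = 7/23 = 0.304348.
d = −0.75 · ln(1 − (4/3)·0.304348) = −0.75 · ln(0.594203) = −0.75 · (-0.520534) = 0.3904.

0.3904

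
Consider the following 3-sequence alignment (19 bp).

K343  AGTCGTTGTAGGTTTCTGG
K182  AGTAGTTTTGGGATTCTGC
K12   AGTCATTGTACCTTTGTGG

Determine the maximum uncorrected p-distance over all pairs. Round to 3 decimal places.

Pairwise Hamming distances:
  K343 vs K182: 5
  K343 vs K12: 4
  K182 vs K12: 9
The largest is 9 mismatches, between K182 and K12; p = 9/19 = 0.474.

0.474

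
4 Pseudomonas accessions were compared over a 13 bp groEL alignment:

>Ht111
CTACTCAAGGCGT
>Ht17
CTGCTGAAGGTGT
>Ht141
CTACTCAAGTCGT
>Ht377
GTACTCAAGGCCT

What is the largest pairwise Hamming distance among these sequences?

Pairwise Hamming distances:
  Ht111 vs Ht17: 3
  Ht111 vs Ht141: 1
  Ht111 vs Ht377: 2
  Ht17 vs Ht141: 4
  Ht17 vs Ht377: 5
  Ht141 vs Ht377: 3
The largest is 5, between Ht17 and Ht377.

5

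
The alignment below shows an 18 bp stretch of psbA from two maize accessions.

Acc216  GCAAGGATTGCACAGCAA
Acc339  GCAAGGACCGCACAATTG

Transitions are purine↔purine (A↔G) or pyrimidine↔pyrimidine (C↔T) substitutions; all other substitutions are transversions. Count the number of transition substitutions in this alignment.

5

Differing sites — 8:T/C (Ti); 9:T/C (Ti); 15:G/A (Ti); 16:C/T (Ti); 17:A/T (Tv); 18:A/G (Ti).
Of the 6 differences, 5 transitions and 1 transversion, so the answer is 5.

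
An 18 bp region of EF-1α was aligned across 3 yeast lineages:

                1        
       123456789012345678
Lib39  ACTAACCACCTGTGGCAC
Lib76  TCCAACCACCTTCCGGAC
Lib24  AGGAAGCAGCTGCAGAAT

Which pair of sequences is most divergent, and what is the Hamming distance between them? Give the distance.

9

Pairwise Hamming distances:
  Lib39 vs Lib76: 6
  Lib39 vs Lib24: 8
  Lib76 vs Lib24: 9
The largest is 9, between Lib76 and Lib24.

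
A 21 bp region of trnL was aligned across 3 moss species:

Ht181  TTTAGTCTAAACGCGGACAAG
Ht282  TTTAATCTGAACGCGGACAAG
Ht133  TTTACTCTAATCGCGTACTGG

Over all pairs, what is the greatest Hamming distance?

Pairwise Hamming distances:
  Ht181 vs Ht282: 2
  Ht181 vs Ht133: 5
  Ht282 vs Ht133: 6
The largest is 6, between Ht282 and Ht133.

6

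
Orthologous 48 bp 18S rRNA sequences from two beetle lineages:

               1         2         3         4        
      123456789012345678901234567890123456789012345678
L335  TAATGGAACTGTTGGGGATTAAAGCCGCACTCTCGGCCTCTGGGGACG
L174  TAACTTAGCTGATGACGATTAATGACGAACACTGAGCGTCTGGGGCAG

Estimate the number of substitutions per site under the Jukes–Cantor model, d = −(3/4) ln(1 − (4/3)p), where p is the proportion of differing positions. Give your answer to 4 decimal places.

0.4408

The sequences differ at positions 4 (T/C), 5 (G/T), 6 (G/T), 8 (A/G), 12 (T/A), 15 (G/A), 16 (G/C), 23 (A/T), 25 (C/A), 28 (C/A), 31 (T/A), 34 (C/G), 35 (G/A), 38 (C/G), 46 (A/C), 47 (C/A).
p = 16/48 = 0.333333.
d = −0.75 · ln(1 − (4/3)·0.333333) = −0.75 · ln(0.555556) = −0.75 · (-0.587786) = 0.4408.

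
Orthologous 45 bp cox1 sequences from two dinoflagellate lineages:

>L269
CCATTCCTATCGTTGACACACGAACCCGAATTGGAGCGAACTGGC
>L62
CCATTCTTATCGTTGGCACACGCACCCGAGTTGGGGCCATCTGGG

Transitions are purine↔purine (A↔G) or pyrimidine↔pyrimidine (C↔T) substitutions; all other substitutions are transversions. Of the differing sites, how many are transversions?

Mismatches occur at site 7 (C→T, transition), site 16 (A→G, transition), site 23 (A→C, transversion), site 30 (A→G, transition), site 35 (A→G, transition), site 38 (G→C, transversion), site 40 (A→T, transversion), site 45 (C→G, transversion).
Of the 8 differences, 4 transitions and 4 transversions, so the answer is 4.

4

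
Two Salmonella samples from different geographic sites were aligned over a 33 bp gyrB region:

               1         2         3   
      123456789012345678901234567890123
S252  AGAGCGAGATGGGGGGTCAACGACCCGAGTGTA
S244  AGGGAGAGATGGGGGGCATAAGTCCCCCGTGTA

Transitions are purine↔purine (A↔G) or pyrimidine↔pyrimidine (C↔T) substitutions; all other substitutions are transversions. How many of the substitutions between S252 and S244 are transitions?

2

The sequences differ at positions 3 (A/G, transition), 5 (C/A, transversion), 17 (T/C, transition), 18 (C/A, transversion), 19 (A/T, transversion), 21 (C/A, transversion), 23 (A/T, transversion), 27 (G/C, transversion), 28 (A/C, transversion).
Of the 9 differences, 2 transitions and 7 transversions, so the answer is 2.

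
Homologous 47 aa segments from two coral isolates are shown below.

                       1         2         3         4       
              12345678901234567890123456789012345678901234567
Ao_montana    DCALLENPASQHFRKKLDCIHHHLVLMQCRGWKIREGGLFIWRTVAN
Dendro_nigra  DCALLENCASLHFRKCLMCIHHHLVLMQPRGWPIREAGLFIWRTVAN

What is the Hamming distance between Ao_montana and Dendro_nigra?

7

The sequences differ at positions 8 (P/C), 11 (Q/L), 16 (K/C), 18 (D/M), 29 (C/P), 33 (K/P), 37 (G/A).
That gives 7 mismatches out of 47 aligned sites, so the Hamming distance is 7.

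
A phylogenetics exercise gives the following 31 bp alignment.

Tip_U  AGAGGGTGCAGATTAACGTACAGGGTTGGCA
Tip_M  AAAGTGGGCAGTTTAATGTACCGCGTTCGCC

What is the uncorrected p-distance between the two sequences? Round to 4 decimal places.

Mismatches occur at site 2 (G/A), site 5 (G/T), site 7 (T/G), site 12 (A/T), site 17 (C/T), site 22 (A/C), site 24 (G/C), site 28 (G/C), site 31 (A/C).
There are 9 differences over 31 sites, so p = 9/31 = 0.2903.

0.2903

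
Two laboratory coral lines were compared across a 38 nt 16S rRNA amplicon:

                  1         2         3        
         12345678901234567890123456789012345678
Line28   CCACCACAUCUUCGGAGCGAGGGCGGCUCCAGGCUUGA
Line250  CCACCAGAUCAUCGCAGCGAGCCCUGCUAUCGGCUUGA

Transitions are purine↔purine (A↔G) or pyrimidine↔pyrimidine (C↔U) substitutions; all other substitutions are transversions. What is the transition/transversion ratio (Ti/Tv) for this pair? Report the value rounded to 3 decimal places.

Differing sites — 7:C/G (Tv); 11:U/A (Tv); 15:G/C (Tv); 22:G/C (Tv); 23:G/C (Tv); 25:G/U (Tv); 29:C/A (Tv); 30:C/U (Ti); 31:A/C (Tv).
Of the 9 differences, 1 transition and 8 transversions, so Ti/Tv = 1/8 = 0.125.

0.125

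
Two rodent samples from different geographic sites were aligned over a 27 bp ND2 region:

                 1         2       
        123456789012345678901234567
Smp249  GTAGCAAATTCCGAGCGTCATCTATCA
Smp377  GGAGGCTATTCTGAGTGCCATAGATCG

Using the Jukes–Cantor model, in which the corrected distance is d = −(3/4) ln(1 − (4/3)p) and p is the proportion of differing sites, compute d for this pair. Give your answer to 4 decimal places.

0.5107

The sequences differ at positions 2 (T/G), 5 (C/G), 6 (A/C), 7 (A/T), 12 (C/T), 16 (C/T), 18 (T/C), 22 (C/A), 23 (T/G), 27 (A/G).
p = 10/27 = 0.370370.
d = −0.75 · ln(1 − (4/3)·0.370370) = −0.75 · ln(0.506173) = −0.75 · (-0.680877) = 0.5107.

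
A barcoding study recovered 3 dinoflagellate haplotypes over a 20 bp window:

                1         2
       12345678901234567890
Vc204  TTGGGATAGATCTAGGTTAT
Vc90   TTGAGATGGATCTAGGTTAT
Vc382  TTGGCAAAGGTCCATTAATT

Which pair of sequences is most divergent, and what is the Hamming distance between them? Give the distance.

Pairwise Hamming distances:
  Vc204 vs Vc90: 2
  Vc204 vs Vc382: 9
  Vc90 vs Vc382: 11
The largest is 11, between Vc90 and Vc382.

11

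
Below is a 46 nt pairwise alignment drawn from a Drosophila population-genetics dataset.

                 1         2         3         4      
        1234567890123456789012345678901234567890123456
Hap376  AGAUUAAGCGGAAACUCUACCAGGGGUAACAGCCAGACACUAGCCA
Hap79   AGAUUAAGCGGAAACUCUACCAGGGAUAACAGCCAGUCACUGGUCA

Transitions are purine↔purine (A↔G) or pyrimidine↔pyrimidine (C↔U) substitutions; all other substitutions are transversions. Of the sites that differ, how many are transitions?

3

The sequences differ at positions 26 (G/A, transition), 37 (A/U, transversion), 42 (A/G, transition), 44 (C/U, transition).
Of the 4 differences, 3 transitions and 1 transversion, so the answer is 3.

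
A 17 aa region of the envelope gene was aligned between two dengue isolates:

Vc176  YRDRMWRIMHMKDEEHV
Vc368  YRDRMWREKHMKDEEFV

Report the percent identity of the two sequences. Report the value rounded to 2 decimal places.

82.35%

Mismatches occur at site 8 (I↔E), site 9 (M↔K), site 16 (H↔F).
14 of the 17 sites match, so the percent identity is 14/17 × 100 = 82.35%.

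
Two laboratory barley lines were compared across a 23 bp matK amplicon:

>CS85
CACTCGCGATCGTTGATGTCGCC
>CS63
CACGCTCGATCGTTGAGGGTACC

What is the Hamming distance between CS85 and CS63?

6

The sequences differ at positions 4 (T/G), 6 (G/T), 17 (T/G), 19 (T/G), 20 (C/T), 21 (G/A).
That gives 6 mismatches out of 23 aligned sites, so the Hamming distance is 6.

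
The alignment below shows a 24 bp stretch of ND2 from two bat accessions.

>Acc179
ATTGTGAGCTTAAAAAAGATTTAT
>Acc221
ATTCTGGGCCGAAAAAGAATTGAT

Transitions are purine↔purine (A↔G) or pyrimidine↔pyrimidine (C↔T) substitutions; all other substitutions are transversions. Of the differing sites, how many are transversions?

The sequences differ at positions 4 (G/C, transversion), 7 (A/G, transition), 10 (T/C, transition), 11 (T/G, transversion), 17 (A/G, transition), 18 (G/A, transition), 22 (T/G, transversion).
Of the 7 differences, 4 transitions and 3 transversions, so the answer is 3.

3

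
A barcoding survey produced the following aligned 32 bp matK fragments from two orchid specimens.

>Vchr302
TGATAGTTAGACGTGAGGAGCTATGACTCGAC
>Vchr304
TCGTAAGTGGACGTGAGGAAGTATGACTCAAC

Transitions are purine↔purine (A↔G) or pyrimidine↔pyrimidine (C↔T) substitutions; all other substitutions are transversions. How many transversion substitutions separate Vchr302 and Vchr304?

The sequences differ at positions 2 (G/C, transversion), 3 (A/G, transition), 6 (G/A, transition), 7 (T/G, transversion), 9 (A/G, transition), 20 (G/A, transition), 21 (C/G, transversion), 30 (G/A, transition).
Of the 8 differences, 5 transitions and 3 transversions, so the answer is 3.

3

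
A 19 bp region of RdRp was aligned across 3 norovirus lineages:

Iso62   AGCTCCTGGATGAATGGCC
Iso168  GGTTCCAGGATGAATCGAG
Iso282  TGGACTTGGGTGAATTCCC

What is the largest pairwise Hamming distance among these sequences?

Pairwise Hamming distances:
  Iso62 vs Iso168: 6
  Iso62 vs Iso282: 7
  Iso168 vs Iso282: 10
The largest is 10, between Iso168 and Iso282.

10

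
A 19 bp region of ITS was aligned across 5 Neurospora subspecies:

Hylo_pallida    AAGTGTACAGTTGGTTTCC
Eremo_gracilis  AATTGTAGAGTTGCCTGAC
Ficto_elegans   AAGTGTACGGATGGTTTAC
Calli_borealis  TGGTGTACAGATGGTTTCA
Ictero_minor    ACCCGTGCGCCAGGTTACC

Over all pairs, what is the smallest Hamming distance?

3

Pairwise Hamming distances:
  Hylo_pallida vs Eremo_gracilis: 6
  Hylo_pallida vs Ficto_elegans: 3
  Hylo_pallida vs Calli_borealis: 4
  Hylo_pallida vs Ictero_minor: 9
  Eremo_gracilis vs Ficto_elegans: 7
  Eremo_gracilis vs Calli_borealis: 10
  Eremo_gracilis vs Ictero_minor: 13
  Ficto_elegans vs Calli_borealis: 5
  Ficto_elegans vs Ictero_minor: 9
  Calli_borealis vs Ictero_minor: 11
The smallest is 3, between Hylo_pallida and Ficto_elegans.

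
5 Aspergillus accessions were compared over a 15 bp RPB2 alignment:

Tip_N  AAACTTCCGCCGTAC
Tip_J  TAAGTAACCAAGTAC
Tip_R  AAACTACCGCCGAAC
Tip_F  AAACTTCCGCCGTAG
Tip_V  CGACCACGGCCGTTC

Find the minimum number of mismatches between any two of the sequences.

1

Pairwise Hamming distances:
  Tip_N vs Tip_J: 7
  Tip_N vs Tip_R: 2
  Tip_N vs Tip_F: 1
  Tip_N vs Tip_V: 6
  Tip_J vs Tip_R: 7
  Tip_J vs Tip_F: 8
  Tip_J vs Tip_V: 10
  Tip_R vs Tip_F: 3
  Tip_R vs Tip_V: 6
  Tip_F vs Tip_V: 7
The smallest is 1, between Tip_N and Tip_F.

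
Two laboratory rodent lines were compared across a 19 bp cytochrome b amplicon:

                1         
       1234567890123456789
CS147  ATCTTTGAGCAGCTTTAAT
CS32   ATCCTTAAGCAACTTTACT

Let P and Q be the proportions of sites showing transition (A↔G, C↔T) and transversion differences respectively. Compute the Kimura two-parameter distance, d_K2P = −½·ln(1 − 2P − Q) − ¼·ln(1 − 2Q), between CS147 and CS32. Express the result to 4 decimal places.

Mismatches occur at site 4 (T↔C, transition), site 7 (G↔A, transition), site 12 (G↔A, transition), site 18 (A↔C, transversion).
Of the 4 differences, 3 transitions and 1 transversion over 19 sites: P = 3/19 = 0.157895, Q = 1/19 = 0.052632.
d = −0.5·ln(0.631578) − 0.25·ln(0.894736) = −0.5·(-0.459534) − 0.25·(-0.111227) = 0.2576.

0.2576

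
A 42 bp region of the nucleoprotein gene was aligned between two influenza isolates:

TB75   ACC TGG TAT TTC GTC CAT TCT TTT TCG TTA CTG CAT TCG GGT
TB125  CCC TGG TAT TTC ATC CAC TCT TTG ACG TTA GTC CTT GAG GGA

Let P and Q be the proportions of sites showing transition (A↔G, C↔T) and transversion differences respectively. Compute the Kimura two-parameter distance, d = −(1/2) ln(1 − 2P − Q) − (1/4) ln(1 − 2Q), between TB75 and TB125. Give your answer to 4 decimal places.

The sequences differ at positions 1 (A/C, transversion), 13 (G/A, transition), 18 (T/C, transition), 24 (T/G, transversion), 25 (T/A, transversion), 31 (C/G, transversion), 33 (G/C, transversion), 35 (A/T, transversion), 37 (T/G, transversion), 38 (C/A, transversion), 42 (T/A, transversion).
Of the 11 differences, 2 transitions and 9 transversions over 42 sites: P = 2/42 = 0.047619, Q = 9/42 = 0.214286.
d = −0.5·ln(0.690476) − 0.25·ln(0.571428) = −0.5·(-0.370374) − 0.25·(-0.559617) = 0.3251.

0.3251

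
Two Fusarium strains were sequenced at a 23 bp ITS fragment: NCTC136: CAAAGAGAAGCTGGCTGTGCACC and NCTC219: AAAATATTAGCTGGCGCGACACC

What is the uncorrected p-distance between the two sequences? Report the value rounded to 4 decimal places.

0.3478

Differing sites — 1:C/A; 5:G/T; 7:G/T; 8:A/T; 16:T/G; 17:G/C; 18:T/G; 19:G/A.
There are 8 differences over 23 sites, so p = 8/23 = 0.3478.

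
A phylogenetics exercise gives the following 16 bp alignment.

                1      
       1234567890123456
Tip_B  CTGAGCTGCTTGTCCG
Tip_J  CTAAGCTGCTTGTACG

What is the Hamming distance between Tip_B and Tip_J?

2

The sequences differ at positions 3 (G/A), 14 (C/A).
That gives 2 mismatches out of 16 aligned sites, so the Hamming distance is 2.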